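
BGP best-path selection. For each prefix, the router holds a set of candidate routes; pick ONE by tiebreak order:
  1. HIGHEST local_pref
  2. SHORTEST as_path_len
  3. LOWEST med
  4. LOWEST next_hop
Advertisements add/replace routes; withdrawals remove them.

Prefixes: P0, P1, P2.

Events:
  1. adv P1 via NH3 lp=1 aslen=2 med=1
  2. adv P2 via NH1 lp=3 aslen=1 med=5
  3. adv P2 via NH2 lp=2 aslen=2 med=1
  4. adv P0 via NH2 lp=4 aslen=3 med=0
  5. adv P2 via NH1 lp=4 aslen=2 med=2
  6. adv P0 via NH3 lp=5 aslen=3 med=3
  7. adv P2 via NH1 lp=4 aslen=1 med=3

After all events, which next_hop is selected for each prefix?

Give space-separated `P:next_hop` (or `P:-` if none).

Answer: P0:NH3 P1:NH3 P2:NH1

Derivation:
Op 1: best P0=- P1=NH3 P2=-
Op 2: best P0=- P1=NH3 P2=NH1
Op 3: best P0=- P1=NH3 P2=NH1
Op 4: best P0=NH2 P1=NH3 P2=NH1
Op 5: best P0=NH2 P1=NH3 P2=NH1
Op 6: best P0=NH3 P1=NH3 P2=NH1
Op 7: best P0=NH3 P1=NH3 P2=NH1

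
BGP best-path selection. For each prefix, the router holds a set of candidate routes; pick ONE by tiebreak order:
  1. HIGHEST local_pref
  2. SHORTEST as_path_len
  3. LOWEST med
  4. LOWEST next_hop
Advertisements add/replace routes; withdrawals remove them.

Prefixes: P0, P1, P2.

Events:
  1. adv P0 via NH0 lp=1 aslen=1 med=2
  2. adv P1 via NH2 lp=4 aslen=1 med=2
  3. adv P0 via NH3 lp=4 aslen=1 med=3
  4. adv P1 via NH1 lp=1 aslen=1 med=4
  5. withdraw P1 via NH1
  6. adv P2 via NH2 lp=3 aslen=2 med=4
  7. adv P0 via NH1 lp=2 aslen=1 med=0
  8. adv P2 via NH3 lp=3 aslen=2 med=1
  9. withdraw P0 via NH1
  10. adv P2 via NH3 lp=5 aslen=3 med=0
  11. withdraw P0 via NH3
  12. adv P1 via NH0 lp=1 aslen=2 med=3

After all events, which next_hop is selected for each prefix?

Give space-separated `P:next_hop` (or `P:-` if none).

Answer: P0:NH0 P1:NH2 P2:NH3

Derivation:
Op 1: best P0=NH0 P1=- P2=-
Op 2: best P0=NH0 P1=NH2 P2=-
Op 3: best P0=NH3 P1=NH2 P2=-
Op 4: best P0=NH3 P1=NH2 P2=-
Op 5: best P0=NH3 P1=NH2 P2=-
Op 6: best P0=NH3 P1=NH2 P2=NH2
Op 7: best P0=NH3 P1=NH2 P2=NH2
Op 8: best P0=NH3 P1=NH2 P2=NH3
Op 9: best P0=NH3 P1=NH2 P2=NH3
Op 10: best P0=NH3 P1=NH2 P2=NH3
Op 11: best P0=NH0 P1=NH2 P2=NH3
Op 12: best P0=NH0 P1=NH2 P2=NH3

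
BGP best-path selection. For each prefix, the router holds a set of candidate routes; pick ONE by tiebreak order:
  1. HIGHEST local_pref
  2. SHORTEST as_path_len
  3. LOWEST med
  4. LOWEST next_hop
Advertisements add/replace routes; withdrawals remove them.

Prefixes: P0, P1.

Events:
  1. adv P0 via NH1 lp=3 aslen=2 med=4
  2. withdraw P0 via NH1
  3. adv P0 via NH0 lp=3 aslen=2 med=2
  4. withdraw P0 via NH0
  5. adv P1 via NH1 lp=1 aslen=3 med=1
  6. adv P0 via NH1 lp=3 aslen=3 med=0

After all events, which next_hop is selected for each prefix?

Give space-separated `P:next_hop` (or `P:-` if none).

Op 1: best P0=NH1 P1=-
Op 2: best P0=- P1=-
Op 3: best P0=NH0 P1=-
Op 4: best P0=- P1=-
Op 5: best P0=- P1=NH1
Op 6: best P0=NH1 P1=NH1

Answer: P0:NH1 P1:NH1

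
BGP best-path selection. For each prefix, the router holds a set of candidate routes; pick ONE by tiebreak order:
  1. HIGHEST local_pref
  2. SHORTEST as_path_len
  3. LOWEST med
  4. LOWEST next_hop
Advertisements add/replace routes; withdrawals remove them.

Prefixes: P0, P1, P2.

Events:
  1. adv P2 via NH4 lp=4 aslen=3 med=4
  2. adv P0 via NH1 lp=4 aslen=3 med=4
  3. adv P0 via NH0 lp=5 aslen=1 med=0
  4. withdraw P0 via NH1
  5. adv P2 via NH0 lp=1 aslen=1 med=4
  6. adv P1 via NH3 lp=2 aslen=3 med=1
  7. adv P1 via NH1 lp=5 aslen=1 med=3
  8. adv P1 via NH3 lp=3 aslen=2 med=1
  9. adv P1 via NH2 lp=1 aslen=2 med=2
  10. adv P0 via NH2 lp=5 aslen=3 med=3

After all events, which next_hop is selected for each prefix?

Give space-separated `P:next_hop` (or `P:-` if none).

Op 1: best P0=- P1=- P2=NH4
Op 2: best P0=NH1 P1=- P2=NH4
Op 3: best P0=NH0 P1=- P2=NH4
Op 4: best P0=NH0 P1=- P2=NH4
Op 5: best P0=NH0 P1=- P2=NH4
Op 6: best P0=NH0 P1=NH3 P2=NH4
Op 7: best P0=NH0 P1=NH1 P2=NH4
Op 8: best P0=NH0 P1=NH1 P2=NH4
Op 9: best P0=NH0 P1=NH1 P2=NH4
Op 10: best P0=NH0 P1=NH1 P2=NH4

Answer: P0:NH0 P1:NH1 P2:NH4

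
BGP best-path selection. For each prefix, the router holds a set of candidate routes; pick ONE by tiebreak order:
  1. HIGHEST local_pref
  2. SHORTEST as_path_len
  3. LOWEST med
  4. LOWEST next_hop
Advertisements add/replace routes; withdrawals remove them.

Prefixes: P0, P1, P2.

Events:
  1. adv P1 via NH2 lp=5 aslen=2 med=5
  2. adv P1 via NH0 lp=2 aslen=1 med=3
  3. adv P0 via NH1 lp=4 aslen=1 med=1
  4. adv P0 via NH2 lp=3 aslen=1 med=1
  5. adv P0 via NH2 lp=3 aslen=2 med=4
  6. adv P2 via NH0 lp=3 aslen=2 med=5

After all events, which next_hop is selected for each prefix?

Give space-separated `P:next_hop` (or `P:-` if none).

Answer: P0:NH1 P1:NH2 P2:NH0

Derivation:
Op 1: best P0=- P1=NH2 P2=-
Op 2: best P0=- P1=NH2 P2=-
Op 3: best P0=NH1 P1=NH2 P2=-
Op 4: best P0=NH1 P1=NH2 P2=-
Op 5: best P0=NH1 P1=NH2 P2=-
Op 6: best P0=NH1 P1=NH2 P2=NH0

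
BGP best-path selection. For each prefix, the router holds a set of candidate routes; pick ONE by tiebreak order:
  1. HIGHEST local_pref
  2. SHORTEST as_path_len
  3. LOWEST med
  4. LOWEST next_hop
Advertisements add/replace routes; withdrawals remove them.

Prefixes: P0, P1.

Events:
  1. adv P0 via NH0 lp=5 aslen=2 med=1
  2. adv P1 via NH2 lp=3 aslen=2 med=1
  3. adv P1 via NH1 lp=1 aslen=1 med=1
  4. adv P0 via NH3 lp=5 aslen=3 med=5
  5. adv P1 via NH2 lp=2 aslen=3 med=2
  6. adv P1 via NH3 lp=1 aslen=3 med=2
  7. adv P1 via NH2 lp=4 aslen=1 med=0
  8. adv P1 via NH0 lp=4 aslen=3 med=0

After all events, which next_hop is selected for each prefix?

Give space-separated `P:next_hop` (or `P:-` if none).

Op 1: best P0=NH0 P1=-
Op 2: best P0=NH0 P1=NH2
Op 3: best P0=NH0 P1=NH2
Op 4: best P0=NH0 P1=NH2
Op 5: best P0=NH0 P1=NH2
Op 6: best P0=NH0 P1=NH2
Op 7: best P0=NH0 P1=NH2
Op 8: best P0=NH0 P1=NH2

Answer: P0:NH0 P1:NH2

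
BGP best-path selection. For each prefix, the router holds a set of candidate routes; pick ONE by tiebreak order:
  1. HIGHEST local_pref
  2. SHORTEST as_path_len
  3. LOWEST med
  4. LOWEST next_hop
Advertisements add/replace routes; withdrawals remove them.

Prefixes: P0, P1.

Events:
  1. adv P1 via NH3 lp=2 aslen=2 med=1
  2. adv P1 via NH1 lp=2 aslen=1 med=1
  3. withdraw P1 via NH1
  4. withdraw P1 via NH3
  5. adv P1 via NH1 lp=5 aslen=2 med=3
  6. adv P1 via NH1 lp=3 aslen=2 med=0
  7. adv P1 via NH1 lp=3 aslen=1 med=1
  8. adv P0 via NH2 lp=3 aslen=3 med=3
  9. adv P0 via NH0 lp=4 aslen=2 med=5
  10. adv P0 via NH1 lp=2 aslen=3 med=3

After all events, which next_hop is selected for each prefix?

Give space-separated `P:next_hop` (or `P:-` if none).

Answer: P0:NH0 P1:NH1

Derivation:
Op 1: best P0=- P1=NH3
Op 2: best P0=- P1=NH1
Op 3: best P0=- P1=NH3
Op 4: best P0=- P1=-
Op 5: best P0=- P1=NH1
Op 6: best P0=- P1=NH1
Op 7: best P0=- P1=NH1
Op 8: best P0=NH2 P1=NH1
Op 9: best P0=NH0 P1=NH1
Op 10: best P0=NH0 P1=NH1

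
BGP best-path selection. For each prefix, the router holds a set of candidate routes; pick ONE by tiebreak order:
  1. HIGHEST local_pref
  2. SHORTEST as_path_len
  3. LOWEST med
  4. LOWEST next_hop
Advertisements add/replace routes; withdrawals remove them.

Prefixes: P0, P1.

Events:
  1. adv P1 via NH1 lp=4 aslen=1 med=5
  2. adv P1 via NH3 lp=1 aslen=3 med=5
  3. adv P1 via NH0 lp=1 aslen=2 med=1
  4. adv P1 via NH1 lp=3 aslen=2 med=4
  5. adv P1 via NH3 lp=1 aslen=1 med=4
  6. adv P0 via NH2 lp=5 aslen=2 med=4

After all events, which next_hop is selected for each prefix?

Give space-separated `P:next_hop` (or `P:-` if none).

Op 1: best P0=- P1=NH1
Op 2: best P0=- P1=NH1
Op 3: best P0=- P1=NH1
Op 4: best P0=- P1=NH1
Op 5: best P0=- P1=NH1
Op 6: best P0=NH2 P1=NH1

Answer: P0:NH2 P1:NH1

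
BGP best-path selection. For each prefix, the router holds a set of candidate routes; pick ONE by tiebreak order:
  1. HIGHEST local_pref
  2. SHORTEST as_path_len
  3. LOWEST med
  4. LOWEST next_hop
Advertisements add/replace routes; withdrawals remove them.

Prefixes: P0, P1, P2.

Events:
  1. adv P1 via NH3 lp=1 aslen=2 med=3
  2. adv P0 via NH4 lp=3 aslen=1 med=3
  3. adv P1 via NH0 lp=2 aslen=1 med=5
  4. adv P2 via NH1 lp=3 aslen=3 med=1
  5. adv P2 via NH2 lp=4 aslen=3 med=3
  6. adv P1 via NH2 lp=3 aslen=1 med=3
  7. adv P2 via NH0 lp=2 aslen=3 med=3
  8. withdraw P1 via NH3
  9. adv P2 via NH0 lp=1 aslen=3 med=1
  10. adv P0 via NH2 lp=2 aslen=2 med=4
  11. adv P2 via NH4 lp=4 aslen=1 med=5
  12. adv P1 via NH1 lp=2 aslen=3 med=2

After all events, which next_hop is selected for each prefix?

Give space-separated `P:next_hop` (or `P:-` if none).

Op 1: best P0=- P1=NH3 P2=-
Op 2: best P0=NH4 P1=NH3 P2=-
Op 3: best P0=NH4 P1=NH0 P2=-
Op 4: best P0=NH4 P1=NH0 P2=NH1
Op 5: best P0=NH4 P1=NH0 P2=NH2
Op 6: best P0=NH4 P1=NH2 P2=NH2
Op 7: best P0=NH4 P1=NH2 P2=NH2
Op 8: best P0=NH4 P1=NH2 P2=NH2
Op 9: best P0=NH4 P1=NH2 P2=NH2
Op 10: best P0=NH4 P1=NH2 P2=NH2
Op 11: best P0=NH4 P1=NH2 P2=NH4
Op 12: best P0=NH4 P1=NH2 P2=NH4

Answer: P0:NH4 P1:NH2 P2:NH4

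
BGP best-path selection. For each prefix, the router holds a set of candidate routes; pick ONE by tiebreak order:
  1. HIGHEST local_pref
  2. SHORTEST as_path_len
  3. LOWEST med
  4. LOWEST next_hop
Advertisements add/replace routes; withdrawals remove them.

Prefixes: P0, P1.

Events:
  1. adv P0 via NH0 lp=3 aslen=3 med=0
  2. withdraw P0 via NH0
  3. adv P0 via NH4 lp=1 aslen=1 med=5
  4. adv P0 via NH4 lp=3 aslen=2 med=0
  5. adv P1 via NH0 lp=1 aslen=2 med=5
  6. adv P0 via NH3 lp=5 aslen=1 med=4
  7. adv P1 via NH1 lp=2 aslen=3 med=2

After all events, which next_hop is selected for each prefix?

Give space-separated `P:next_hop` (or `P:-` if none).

Answer: P0:NH3 P1:NH1

Derivation:
Op 1: best P0=NH0 P1=-
Op 2: best P0=- P1=-
Op 3: best P0=NH4 P1=-
Op 4: best P0=NH4 P1=-
Op 5: best P0=NH4 P1=NH0
Op 6: best P0=NH3 P1=NH0
Op 7: best P0=NH3 P1=NH1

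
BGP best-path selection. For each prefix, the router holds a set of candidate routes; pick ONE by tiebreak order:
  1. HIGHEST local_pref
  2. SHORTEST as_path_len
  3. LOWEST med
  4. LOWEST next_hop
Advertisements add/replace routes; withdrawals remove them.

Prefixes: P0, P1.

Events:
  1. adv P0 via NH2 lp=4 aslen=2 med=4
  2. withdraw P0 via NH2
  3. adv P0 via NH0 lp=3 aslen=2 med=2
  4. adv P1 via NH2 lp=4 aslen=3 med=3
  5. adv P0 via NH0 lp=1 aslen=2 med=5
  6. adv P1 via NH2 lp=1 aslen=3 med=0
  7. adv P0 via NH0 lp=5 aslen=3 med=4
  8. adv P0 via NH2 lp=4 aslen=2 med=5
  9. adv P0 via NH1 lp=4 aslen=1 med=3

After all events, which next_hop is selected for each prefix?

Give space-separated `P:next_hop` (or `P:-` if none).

Answer: P0:NH0 P1:NH2

Derivation:
Op 1: best P0=NH2 P1=-
Op 2: best P0=- P1=-
Op 3: best P0=NH0 P1=-
Op 4: best P0=NH0 P1=NH2
Op 5: best P0=NH0 P1=NH2
Op 6: best P0=NH0 P1=NH2
Op 7: best P0=NH0 P1=NH2
Op 8: best P0=NH0 P1=NH2
Op 9: best P0=NH0 P1=NH2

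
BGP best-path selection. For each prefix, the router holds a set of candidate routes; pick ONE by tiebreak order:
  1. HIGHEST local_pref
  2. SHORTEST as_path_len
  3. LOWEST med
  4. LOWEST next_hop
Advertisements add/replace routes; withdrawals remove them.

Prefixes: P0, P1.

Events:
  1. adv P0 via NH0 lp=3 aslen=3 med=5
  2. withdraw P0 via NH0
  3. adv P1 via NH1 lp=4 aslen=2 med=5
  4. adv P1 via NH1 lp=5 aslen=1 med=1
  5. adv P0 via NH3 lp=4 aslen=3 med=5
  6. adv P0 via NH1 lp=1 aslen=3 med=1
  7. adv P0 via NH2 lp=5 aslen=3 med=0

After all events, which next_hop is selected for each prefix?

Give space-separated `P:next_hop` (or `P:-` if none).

Answer: P0:NH2 P1:NH1

Derivation:
Op 1: best P0=NH0 P1=-
Op 2: best P0=- P1=-
Op 3: best P0=- P1=NH1
Op 4: best P0=- P1=NH1
Op 5: best P0=NH3 P1=NH1
Op 6: best P0=NH3 P1=NH1
Op 7: best P0=NH2 P1=NH1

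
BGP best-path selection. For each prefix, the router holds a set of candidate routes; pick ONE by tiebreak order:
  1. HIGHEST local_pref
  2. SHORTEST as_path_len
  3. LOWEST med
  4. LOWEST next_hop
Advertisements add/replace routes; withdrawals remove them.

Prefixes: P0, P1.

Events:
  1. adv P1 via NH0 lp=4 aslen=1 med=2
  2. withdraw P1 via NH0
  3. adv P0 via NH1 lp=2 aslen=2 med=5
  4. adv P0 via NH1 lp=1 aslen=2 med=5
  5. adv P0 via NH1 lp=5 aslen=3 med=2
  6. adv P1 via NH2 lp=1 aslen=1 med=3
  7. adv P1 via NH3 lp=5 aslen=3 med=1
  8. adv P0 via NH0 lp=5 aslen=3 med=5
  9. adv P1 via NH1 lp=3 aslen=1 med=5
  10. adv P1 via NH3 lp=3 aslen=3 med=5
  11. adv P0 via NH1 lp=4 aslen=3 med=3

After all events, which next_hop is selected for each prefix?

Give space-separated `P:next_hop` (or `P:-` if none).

Op 1: best P0=- P1=NH0
Op 2: best P0=- P1=-
Op 3: best P0=NH1 P1=-
Op 4: best P0=NH1 P1=-
Op 5: best P0=NH1 P1=-
Op 6: best P0=NH1 P1=NH2
Op 7: best P0=NH1 P1=NH3
Op 8: best P0=NH1 P1=NH3
Op 9: best P0=NH1 P1=NH3
Op 10: best P0=NH1 P1=NH1
Op 11: best P0=NH0 P1=NH1

Answer: P0:NH0 P1:NH1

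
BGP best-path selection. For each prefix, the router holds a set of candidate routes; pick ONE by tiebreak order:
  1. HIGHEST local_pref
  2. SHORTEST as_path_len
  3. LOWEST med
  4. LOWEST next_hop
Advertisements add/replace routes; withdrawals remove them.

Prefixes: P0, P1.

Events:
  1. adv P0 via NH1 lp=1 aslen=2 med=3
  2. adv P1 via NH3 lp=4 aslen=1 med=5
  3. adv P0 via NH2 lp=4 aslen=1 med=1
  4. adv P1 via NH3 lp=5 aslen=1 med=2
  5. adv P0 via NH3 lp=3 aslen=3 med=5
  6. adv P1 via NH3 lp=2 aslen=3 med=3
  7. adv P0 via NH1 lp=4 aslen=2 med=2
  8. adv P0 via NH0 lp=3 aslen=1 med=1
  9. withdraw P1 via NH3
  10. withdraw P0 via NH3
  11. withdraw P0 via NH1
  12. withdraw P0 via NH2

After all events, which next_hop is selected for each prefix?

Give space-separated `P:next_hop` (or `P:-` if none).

Op 1: best P0=NH1 P1=-
Op 2: best P0=NH1 P1=NH3
Op 3: best P0=NH2 P1=NH3
Op 4: best P0=NH2 P1=NH3
Op 5: best P0=NH2 P1=NH3
Op 6: best P0=NH2 P1=NH3
Op 7: best P0=NH2 P1=NH3
Op 8: best P0=NH2 P1=NH3
Op 9: best P0=NH2 P1=-
Op 10: best P0=NH2 P1=-
Op 11: best P0=NH2 P1=-
Op 12: best P0=NH0 P1=-

Answer: P0:NH0 P1:-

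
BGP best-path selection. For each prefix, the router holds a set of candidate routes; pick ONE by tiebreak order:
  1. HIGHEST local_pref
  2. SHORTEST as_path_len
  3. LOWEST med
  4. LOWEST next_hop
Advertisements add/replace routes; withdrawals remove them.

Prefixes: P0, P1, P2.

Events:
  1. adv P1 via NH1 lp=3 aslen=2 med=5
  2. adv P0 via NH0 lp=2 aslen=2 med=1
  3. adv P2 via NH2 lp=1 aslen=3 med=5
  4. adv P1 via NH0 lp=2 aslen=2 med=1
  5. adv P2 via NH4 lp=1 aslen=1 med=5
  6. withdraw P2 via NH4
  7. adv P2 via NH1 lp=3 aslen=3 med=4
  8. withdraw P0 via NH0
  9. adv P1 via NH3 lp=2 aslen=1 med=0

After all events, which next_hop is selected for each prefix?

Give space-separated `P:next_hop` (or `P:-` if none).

Op 1: best P0=- P1=NH1 P2=-
Op 2: best P0=NH0 P1=NH1 P2=-
Op 3: best P0=NH0 P1=NH1 P2=NH2
Op 4: best P0=NH0 P1=NH1 P2=NH2
Op 5: best P0=NH0 P1=NH1 P2=NH4
Op 6: best P0=NH0 P1=NH1 P2=NH2
Op 7: best P0=NH0 P1=NH1 P2=NH1
Op 8: best P0=- P1=NH1 P2=NH1
Op 9: best P0=- P1=NH1 P2=NH1

Answer: P0:- P1:NH1 P2:NH1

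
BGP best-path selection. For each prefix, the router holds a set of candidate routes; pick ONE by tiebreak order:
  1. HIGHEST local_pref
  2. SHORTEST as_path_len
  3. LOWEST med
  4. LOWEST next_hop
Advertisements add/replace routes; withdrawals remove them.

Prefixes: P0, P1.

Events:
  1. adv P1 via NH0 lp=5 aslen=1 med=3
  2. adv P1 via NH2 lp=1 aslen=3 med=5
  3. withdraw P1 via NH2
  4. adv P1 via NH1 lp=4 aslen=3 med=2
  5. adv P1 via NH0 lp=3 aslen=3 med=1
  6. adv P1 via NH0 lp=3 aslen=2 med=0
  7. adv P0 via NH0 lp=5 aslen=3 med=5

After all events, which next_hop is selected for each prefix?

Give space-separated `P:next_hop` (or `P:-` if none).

Answer: P0:NH0 P1:NH1

Derivation:
Op 1: best P0=- P1=NH0
Op 2: best P0=- P1=NH0
Op 3: best P0=- P1=NH0
Op 4: best P0=- P1=NH0
Op 5: best P0=- P1=NH1
Op 6: best P0=- P1=NH1
Op 7: best P0=NH0 P1=NH1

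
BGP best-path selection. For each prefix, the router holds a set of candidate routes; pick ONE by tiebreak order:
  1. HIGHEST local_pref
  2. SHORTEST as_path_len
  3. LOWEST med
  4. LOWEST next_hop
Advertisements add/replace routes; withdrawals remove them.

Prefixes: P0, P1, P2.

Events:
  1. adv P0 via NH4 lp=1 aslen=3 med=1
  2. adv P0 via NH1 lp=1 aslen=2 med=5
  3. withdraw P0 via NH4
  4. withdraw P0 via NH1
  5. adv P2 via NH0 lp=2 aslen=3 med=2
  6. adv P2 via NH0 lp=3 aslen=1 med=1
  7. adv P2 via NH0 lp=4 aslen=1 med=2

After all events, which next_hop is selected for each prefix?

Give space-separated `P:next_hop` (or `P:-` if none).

Op 1: best P0=NH4 P1=- P2=-
Op 2: best P0=NH1 P1=- P2=-
Op 3: best P0=NH1 P1=- P2=-
Op 4: best P0=- P1=- P2=-
Op 5: best P0=- P1=- P2=NH0
Op 6: best P0=- P1=- P2=NH0
Op 7: best P0=- P1=- P2=NH0

Answer: P0:- P1:- P2:NH0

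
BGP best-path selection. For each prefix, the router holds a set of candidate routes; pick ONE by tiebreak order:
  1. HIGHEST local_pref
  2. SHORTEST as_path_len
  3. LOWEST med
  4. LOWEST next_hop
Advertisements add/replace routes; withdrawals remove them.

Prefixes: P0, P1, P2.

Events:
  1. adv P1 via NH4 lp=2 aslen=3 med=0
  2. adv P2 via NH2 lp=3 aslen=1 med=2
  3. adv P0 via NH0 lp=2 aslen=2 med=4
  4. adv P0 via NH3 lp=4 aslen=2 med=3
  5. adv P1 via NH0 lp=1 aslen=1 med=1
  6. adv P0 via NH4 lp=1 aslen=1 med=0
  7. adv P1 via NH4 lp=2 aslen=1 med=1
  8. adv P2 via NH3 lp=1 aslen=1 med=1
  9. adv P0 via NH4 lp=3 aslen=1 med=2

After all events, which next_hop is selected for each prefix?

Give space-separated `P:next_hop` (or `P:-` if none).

Op 1: best P0=- P1=NH4 P2=-
Op 2: best P0=- P1=NH4 P2=NH2
Op 3: best P0=NH0 P1=NH4 P2=NH2
Op 4: best P0=NH3 P1=NH4 P2=NH2
Op 5: best P0=NH3 P1=NH4 P2=NH2
Op 6: best P0=NH3 P1=NH4 P2=NH2
Op 7: best P0=NH3 P1=NH4 P2=NH2
Op 8: best P0=NH3 P1=NH4 P2=NH2
Op 9: best P0=NH3 P1=NH4 P2=NH2

Answer: P0:NH3 P1:NH4 P2:NH2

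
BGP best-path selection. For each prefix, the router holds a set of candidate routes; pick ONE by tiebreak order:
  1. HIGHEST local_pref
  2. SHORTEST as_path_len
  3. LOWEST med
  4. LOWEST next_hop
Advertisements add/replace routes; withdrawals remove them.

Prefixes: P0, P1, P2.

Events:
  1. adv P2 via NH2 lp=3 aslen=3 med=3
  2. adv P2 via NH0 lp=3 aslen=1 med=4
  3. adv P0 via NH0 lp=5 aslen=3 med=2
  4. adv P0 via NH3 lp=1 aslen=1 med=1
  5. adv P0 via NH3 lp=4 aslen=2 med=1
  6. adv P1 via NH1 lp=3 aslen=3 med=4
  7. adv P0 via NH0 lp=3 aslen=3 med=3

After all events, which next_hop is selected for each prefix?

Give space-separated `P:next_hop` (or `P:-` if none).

Answer: P0:NH3 P1:NH1 P2:NH0

Derivation:
Op 1: best P0=- P1=- P2=NH2
Op 2: best P0=- P1=- P2=NH0
Op 3: best P0=NH0 P1=- P2=NH0
Op 4: best P0=NH0 P1=- P2=NH0
Op 5: best P0=NH0 P1=- P2=NH0
Op 6: best P0=NH0 P1=NH1 P2=NH0
Op 7: best P0=NH3 P1=NH1 P2=NH0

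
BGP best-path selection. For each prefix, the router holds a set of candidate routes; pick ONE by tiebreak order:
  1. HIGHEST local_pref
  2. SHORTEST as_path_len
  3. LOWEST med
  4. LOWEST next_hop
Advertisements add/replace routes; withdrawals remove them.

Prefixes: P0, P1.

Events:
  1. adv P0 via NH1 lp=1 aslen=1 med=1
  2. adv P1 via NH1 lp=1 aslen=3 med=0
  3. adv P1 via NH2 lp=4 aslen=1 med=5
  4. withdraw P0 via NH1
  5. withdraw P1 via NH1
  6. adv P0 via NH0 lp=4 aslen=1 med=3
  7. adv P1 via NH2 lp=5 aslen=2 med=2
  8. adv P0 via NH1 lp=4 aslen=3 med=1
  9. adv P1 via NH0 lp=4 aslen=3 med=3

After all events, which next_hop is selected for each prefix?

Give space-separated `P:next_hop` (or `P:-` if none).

Op 1: best P0=NH1 P1=-
Op 2: best P0=NH1 P1=NH1
Op 3: best P0=NH1 P1=NH2
Op 4: best P0=- P1=NH2
Op 5: best P0=- P1=NH2
Op 6: best P0=NH0 P1=NH2
Op 7: best P0=NH0 P1=NH2
Op 8: best P0=NH0 P1=NH2
Op 9: best P0=NH0 P1=NH2

Answer: P0:NH0 P1:NH2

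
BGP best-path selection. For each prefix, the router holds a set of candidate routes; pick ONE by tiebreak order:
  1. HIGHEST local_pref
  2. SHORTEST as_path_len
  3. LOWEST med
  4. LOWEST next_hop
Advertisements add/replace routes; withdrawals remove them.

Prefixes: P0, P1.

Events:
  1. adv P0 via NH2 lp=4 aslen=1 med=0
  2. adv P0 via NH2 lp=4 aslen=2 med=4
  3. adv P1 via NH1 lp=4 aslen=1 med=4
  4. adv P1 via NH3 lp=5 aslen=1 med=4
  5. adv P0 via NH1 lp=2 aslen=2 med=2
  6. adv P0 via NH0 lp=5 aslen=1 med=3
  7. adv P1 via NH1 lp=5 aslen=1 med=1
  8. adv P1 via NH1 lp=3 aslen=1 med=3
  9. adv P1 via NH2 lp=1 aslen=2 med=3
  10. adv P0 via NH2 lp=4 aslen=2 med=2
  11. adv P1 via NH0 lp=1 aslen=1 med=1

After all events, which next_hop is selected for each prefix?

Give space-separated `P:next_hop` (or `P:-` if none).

Op 1: best P0=NH2 P1=-
Op 2: best P0=NH2 P1=-
Op 3: best P0=NH2 P1=NH1
Op 4: best P0=NH2 P1=NH3
Op 5: best P0=NH2 P1=NH3
Op 6: best P0=NH0 P1=NH3
Op 7: best P0=NH0 P1=NH1
Op 8: best P0=NH0 P1=NH3
Op 9: best P0=NH0 P1=NH3
Op 10: best P0=NH0 P1=NH3
Op 11: best P0=NH0 P1=NH3

Answer: P0:NH0 P1:NH3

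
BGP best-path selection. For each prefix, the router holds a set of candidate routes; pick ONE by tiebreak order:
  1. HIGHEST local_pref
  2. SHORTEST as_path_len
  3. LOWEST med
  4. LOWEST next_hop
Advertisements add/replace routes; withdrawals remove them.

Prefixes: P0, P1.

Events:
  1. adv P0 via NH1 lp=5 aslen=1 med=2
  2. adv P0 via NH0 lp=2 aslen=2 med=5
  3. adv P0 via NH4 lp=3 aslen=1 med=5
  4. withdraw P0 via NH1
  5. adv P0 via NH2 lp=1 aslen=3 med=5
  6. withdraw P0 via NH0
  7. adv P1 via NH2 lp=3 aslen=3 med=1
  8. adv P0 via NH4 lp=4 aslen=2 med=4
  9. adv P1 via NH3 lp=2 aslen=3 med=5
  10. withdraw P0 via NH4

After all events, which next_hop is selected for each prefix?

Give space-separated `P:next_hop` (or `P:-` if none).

Answer: P0:NH2 P1:NH2

Derivation:
Op 1: best P0=NH1 P1=-
Op 2: best P0=NH1 P1=-
Op 3: best P0=NH1 P1=-
Op 4: best P0=NH4 P1=-
Op 5: best P0=NH4 P1=-
Op 6: best P0=NH4 P1=-
Op 7: best P0=NH4 P1=NH2
Op 8: best P0=NH4 P1=NH2
Op 9: best P0=NH4 P1=NH2
Op 10: best P0=NH2 P1=NH2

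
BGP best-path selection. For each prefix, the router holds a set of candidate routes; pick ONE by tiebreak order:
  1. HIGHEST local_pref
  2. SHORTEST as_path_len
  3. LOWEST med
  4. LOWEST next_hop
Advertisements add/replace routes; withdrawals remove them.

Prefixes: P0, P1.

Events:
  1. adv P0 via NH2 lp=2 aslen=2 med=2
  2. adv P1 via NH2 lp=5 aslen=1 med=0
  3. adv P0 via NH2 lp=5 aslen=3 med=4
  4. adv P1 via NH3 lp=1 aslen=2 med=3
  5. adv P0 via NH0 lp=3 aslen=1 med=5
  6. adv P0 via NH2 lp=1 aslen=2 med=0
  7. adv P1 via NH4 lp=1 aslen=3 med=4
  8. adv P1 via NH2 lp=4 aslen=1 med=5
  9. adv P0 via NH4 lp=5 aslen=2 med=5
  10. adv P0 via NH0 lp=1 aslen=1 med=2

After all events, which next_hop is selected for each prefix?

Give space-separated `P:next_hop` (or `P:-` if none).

Op 1: best P0=NH2 P1=-
Op 2: best P0=NH2 P1=NH2
Op 3: best P0=NH2 P1=NH2
Op 4: best P0=NH2 P1=NH2
Op 5: best P0=NH2 P1=NH2
Op 6: best P0=NH0 P1=NH2
Op 7: best P0=NH0 P1=NH2
Op 8: best P0=NH0 P1=NH2
Op 9: best P0=NH4 P1=NH2
Op 10: best P0=NH4 P1=NH2

Answer: P0:NH4 P1:NH2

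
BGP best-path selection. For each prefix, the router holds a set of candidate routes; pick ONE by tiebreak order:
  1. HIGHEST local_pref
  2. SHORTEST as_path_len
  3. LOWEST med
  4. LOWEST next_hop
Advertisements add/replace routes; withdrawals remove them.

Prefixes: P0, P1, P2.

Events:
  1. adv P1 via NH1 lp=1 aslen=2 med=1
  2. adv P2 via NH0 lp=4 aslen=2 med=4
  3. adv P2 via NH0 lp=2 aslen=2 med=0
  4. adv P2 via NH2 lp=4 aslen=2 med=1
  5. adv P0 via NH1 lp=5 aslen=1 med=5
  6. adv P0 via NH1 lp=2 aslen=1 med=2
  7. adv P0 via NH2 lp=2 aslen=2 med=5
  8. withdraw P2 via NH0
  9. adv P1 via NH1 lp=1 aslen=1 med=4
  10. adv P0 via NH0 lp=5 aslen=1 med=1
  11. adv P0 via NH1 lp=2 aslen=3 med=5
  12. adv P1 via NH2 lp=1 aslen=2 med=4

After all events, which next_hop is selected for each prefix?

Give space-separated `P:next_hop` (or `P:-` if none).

Op 1: best P0=- P1=NH1 P2=-
Op 2: best P0=- P1=NH1 P2=NH0
Op 3: best P0=- P1=NH1 P2=NH0
Op 4: best P0=- P1=NH1 P2=NH2
Op 5: best P0=NH1 P1=NH1 P2=NH2
Op 6: best P0=NH1 P1=NH1 P2=NH2
Op 7: best P0=NH1 P1=NH1 P2=NH2
Op 8: best P0=NH1 P1=NH1 P2=NH2
Op 9: best P0=NH1 P1=NH1 P2=NH2
Op 10: best P0=NH0 P1=NH1 P2=NH2
Op 11: best P0=NH0 P1=NH1 P2=NH2
Op 12: best P0=NH0 P1=NH1 P2=NH2

Answer: P0:NH0 P1:NH1 P2:NH2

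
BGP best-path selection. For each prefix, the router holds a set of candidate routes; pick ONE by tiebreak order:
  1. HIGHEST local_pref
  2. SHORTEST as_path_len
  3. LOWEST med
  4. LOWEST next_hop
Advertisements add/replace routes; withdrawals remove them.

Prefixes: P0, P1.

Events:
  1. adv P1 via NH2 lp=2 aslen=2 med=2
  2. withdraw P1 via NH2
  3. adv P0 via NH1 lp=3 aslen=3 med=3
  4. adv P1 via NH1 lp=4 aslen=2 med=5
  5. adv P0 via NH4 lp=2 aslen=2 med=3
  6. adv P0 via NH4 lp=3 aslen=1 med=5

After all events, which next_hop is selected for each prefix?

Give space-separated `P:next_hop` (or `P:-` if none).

Answer: P0:NH4 P1:NH1

Derivation:
Op 1: best P0=- P1=NH2
Op 2: best P0=- P1=-
Op 3: best P0=NH1 P1=-
Op 4: best P0=NH1 P1=NH1
Op 5: best P0=NH1 P1=NH1
Op 6: best P0=NH4 P1=NH1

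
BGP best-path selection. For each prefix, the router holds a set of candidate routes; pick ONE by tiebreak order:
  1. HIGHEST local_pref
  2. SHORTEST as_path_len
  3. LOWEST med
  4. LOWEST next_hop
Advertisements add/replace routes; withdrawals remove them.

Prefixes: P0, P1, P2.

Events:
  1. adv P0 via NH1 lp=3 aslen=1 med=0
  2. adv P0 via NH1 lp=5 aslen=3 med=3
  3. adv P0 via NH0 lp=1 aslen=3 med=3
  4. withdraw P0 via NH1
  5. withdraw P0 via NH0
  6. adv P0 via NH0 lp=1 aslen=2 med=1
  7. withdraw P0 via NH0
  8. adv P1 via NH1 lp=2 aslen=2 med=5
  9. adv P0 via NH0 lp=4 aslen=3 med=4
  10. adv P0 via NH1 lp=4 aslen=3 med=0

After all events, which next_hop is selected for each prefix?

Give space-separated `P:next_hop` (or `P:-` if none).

Answer: P0:NH1 P1:NH1 P2:-

Derivation:
Op 1: best P0=NH1 P1=- P2=-
Op 2: best P0=NH1 P1=- P2=-
Op 3: best P0=NH1 P1=- P2=-
Op 4: best P0=NH0 P1=- P2=-
Op 5: best P0=- P1=- P2=-
Op 6: best P0=NH0 P1=- P2=-
Op 7: best P0=- P1=- P2=-
Op 8: best P0=- P1=NH1 P2=-
Op 9: best P0=NH0 P1=NH1 P2=-
Op 10: best P0=NH1 P1=NH1 P2=-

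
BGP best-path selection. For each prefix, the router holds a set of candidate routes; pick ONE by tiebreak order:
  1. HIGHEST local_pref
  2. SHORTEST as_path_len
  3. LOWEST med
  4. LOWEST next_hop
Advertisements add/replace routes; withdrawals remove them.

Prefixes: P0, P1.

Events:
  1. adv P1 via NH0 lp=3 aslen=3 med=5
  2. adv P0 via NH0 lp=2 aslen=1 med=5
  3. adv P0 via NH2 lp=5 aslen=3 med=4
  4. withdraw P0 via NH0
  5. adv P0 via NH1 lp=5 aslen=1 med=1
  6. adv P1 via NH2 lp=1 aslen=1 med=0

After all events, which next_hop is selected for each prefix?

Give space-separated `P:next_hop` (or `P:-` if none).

Op 1: best P0=- P1=NH0
Op 2: best P0=NH0 P1=NH0
Op 3: best P0=NH2 P1=NH0
Op 4: best P0=NH2 P1=NH0
Op 5: best P0=NH1 P1=NH0
Op 6: best P0=NH1 P1=NH0

Answer: P0:NH1 P1:NH0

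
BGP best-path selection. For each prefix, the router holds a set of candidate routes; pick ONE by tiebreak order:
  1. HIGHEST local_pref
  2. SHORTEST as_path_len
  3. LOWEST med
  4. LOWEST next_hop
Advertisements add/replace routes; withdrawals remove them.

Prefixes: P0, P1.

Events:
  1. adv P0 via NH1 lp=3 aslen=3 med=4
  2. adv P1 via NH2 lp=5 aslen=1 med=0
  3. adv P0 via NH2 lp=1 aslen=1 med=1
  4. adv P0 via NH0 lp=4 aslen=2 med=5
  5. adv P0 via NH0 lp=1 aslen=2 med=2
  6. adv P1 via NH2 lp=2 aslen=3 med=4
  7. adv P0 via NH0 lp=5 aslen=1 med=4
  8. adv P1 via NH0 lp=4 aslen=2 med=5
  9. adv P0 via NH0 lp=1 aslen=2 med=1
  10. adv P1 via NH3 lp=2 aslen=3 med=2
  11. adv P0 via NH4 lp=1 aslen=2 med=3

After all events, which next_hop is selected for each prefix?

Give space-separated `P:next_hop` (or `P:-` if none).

Op 1: best P0=NH1 P1=-
Op 2: best P0=NH1 P1=NH2
Op 3: best P0=NH1 P1=NH2
Op 4: best P0=NH0 P1=NH2
Op 5: best P0=NH1 P1=NH2
Op 6: best P0=NH1 P1=NH2
Op 7: best P0=NH0 P1=NH2
Op 8: best P0=NH0 P1=NH0
Op 9: best P0=NH1 P1=NH0
Op 10: best P0=NH1 P1=NH0
Op 11: best P0=NH1 P1=NH0

Answer: P0:NH1 P1:NH0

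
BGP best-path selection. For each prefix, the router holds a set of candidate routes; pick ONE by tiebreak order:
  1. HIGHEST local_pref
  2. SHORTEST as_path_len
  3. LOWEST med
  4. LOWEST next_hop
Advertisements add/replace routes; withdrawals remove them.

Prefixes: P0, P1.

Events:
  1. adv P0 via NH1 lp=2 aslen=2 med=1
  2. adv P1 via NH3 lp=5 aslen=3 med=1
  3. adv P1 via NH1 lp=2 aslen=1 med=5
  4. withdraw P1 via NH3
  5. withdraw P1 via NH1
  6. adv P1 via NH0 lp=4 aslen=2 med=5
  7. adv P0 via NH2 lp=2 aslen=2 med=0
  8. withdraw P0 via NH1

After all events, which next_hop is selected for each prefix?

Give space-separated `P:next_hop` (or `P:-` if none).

Answer: P0:NH2 P1:NH0

Derivation:
Op 1: best P0=NH1 P1=-
Op 2: best P0=NH1 P1=NH3
Op 3: best P0=NH1 P1=NH3
Op 4: best P0=NH1 P1=NH1
Op 5: best P0=NH1 P1=-
Op 6: best P0=NH1 P1=NH0
Op 7: best P0=NH2 P1=NH0
Op 8: best P0=NH2 P1=NH0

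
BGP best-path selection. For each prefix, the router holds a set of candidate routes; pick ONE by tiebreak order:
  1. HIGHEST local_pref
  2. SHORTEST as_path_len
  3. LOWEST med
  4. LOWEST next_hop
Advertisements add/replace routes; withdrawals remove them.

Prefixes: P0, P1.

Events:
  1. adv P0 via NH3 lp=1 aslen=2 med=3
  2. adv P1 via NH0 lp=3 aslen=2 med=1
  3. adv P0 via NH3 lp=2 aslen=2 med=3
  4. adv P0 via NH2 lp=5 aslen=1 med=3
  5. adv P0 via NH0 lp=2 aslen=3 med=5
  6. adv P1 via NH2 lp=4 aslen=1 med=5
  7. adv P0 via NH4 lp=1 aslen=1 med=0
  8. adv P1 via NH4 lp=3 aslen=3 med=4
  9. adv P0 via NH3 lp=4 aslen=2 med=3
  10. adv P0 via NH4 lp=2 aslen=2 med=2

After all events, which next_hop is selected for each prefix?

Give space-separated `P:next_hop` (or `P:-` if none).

Op 1: best P0=NH3 P1=-
Op 2: best P0=NH3 P1=NH0
Op 3: best P0=NH3 P1=NH0
Op 4: best P0=NH2 P1=NH0
Op 5: best P0=NH2 P1=NH0
Op 6: best P0=NH2 P1=NH2
Op 7: best P0=NH2 P1=NH2
Op 8: best P0=NH2 P1=NH2
Op 9: best P0=NH2 P1=NH2
Op 10: best P0=NH2 P1=NH2

Answer: P0:NH2 P1:NH2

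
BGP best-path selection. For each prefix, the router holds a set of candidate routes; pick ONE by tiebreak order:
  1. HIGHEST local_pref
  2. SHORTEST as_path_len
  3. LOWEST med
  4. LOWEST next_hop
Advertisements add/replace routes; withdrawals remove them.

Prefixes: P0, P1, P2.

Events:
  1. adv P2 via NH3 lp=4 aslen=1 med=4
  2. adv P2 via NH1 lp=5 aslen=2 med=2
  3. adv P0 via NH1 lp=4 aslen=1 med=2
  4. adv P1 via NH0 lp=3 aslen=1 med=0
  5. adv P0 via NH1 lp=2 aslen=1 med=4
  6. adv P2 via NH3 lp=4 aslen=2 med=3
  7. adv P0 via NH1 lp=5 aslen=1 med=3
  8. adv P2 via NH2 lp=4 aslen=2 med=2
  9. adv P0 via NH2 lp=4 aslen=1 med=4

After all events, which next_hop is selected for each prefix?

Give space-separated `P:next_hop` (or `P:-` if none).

Op 1: best P0=- P1=- P2=NH3
Op 2: best P0=- P1=- P2=NH1
Op 3: best P0=NH1 P1=- P2=NH1
Op 4: best P0=NH1 P1=NH0 P2=NH1
Op 5: best P0=NH1 P1=NH0 P2=NH1
Op 6: best P0=NH1 P1=NH0 P2=NH1
Op 7: best P0=NH1 P1=NH0 P2=NH1
Op 8: best P0=NH1 P1=NH0 P2=NH1
Op 9: best P0=NH1 P1=NH0 P2=NH1

Answer: P0:NH1 P1:NH0 P2:NH1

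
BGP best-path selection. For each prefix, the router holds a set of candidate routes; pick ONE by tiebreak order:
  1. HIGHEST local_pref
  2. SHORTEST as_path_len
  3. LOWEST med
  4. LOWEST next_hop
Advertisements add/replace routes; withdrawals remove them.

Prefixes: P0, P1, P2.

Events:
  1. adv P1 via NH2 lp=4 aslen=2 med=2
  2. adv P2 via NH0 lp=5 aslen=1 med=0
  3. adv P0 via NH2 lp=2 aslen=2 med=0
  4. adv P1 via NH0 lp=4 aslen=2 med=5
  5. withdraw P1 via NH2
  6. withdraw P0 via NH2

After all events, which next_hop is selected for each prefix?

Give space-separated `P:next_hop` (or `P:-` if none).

Answer: P0:- P1:NH0 P2:NH0

Derivation:
Op 1: best P0=- P1=NH2 P2=-
Op 2: best P0=- P1=NH2 P2=NH0
Op 3: best P0=NH2 P1=NH2 P2=NH0
Op 4: best P0=NH2 P1=NH2 P2=NH0
Op 5: best P0=NH2 P1=NH0 P2=NH0
Op 6: best P0=- P1=NH0 P2=NH0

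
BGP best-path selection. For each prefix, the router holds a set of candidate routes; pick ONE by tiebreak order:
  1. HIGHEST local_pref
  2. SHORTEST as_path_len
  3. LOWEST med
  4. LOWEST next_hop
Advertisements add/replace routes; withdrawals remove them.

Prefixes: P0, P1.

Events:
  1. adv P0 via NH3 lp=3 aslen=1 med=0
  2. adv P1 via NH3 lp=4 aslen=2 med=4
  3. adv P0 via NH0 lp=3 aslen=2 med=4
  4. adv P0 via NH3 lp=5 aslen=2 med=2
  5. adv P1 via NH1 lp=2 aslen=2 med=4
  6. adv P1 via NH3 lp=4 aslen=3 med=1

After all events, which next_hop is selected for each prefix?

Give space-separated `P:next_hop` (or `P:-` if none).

Answer: P0:NH3 P1:NH3

Derivation:
Op 1: best P0=NH3 P1=-
Op 2: best P0=NH3 P1=NH3
Op 3: best P0=NH3 P1=NH3
Op 4: best P0=NH3 P1=NH3
Op 5: best P0=NH3 P1=NH3
Op 6: best P0=NH3 P1=NH3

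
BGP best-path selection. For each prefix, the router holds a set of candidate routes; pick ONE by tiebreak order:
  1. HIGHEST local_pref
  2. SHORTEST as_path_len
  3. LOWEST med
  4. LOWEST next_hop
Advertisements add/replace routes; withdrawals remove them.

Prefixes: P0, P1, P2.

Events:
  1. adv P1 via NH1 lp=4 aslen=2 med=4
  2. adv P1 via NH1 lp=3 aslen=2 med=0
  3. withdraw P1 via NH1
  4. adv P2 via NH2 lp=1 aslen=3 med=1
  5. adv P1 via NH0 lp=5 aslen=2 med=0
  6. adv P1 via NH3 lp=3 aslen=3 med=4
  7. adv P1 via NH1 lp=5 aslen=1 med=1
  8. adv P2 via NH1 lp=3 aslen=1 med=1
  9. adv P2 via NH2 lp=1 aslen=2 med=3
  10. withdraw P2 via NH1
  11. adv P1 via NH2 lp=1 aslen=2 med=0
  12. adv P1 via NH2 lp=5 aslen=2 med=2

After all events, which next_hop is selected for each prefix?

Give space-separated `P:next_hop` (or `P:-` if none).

Answer: P0:- P1:NH1 P2:NH2

Derivation:
Op 1: best P0=- P1=NH1 P2=-
Op 2: best P0=- P1=NH1 P2=-
Op 3: best P0=- P1=- P2=-
Op 4: best P0=- P1=- P2=NH2
Op 5: best P0=- P1=NH0 P2=NH2
Op 6: best P0=- P1=NH0 P2=NH2
Op 7: best P0=- P1=NH1 P2=NH2
Op 8: best P0=- P1=NH1 P2=NH1
Op 9: best P0=- P1=NH1 P2=NH1
Op 10: best P0=- P1=NH1 P2=NH2
Op 11: best P0=- P1=NH1 P2=NH2
Op 12: best P0=- P1=NH1 P2=NH2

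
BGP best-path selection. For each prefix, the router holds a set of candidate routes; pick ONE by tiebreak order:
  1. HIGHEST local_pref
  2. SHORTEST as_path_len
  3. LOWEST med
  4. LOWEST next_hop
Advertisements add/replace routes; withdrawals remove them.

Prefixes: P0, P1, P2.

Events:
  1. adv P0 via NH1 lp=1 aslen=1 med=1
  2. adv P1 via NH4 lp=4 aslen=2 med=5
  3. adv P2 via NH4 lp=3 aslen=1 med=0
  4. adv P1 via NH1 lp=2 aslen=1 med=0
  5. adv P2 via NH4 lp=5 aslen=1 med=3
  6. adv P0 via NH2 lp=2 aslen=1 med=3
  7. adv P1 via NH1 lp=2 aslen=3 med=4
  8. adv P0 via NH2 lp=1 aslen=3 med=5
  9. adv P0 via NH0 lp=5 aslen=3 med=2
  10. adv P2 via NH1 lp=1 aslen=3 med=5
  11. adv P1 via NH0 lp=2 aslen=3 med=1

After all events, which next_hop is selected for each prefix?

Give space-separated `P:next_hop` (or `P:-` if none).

Op 1: best P0=NH1 P1=- P2=-
Op 2: best P0=NH1 P1=NH4 P2=-
Op 3: best P0=NH1 P1=NH4 P2=NH4
Op 4: best P0=NH1 P1=NH4 P2=NH4
Op 5: best P0=NH1 P1=NH4 P2=NH4
Op 6: best P0=NH2 P1=NH4 P2=NH4
Op 7: best P0=NH2 P1=NH4 P2=NH4
Op 8: best P0=NH1 P1=NH4 P2=NH4
Op 9: best P0=NH0 P1=NH4 P2=NH4
Op 10: best P0=NH0 P1=NH4 P2=NH4
Op 11: best P0=NH0 P1=NH4 P2=NH4

Answer: P0:NH0 P1:NH4 P2:NH4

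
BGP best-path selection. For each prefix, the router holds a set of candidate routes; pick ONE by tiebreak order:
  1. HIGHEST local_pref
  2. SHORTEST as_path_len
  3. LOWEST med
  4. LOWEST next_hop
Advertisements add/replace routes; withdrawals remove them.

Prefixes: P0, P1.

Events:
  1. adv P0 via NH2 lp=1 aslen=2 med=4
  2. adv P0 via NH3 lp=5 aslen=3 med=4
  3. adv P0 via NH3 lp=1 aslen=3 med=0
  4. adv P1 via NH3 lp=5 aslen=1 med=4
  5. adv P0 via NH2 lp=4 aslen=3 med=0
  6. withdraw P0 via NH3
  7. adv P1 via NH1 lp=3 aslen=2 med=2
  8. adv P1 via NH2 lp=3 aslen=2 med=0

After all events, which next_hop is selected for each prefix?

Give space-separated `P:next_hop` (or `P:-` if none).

Op 1: best P0=NH2 P1=-
Op 2: best P0=NH3 P1=-
Op 3: best P0=NH2 P1=-
Op 4: best P0=NH2 P1=NH3
Op 5: best P0=NH2 P1=NH3
Op 6: best P0=NH2 P1=NH3
Op 7: best P0=NH2 P1=NH3
Op 8: best P0=NH2 P1=NH3

Answer: P0:NH2 P1:NH3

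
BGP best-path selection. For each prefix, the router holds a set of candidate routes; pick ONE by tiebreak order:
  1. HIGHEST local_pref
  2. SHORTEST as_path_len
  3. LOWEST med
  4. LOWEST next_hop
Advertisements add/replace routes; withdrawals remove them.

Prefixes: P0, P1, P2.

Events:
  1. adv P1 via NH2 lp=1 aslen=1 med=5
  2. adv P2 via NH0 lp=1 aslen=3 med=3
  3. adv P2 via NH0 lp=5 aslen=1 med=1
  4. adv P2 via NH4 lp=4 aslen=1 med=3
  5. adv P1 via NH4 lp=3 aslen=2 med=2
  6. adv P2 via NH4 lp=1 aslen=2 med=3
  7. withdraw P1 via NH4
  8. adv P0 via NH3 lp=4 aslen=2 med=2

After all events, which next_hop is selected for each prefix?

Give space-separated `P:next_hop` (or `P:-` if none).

Answer: P0:NH3 P1:NH2 P2:NH0

Derivation:
Op 1: best P0=- P1=NH2 P2=-
Op 2: best P0=- P1=NH2 P2=NH0
Op 3: best P0=- P1=NH2 P2=NH0
Op 4: best P0=- P1=NH2 P2=NH0
Op 5: best P0=- P1=NH4 P2=NH0
Op 6: best P0=- P1=NH4 P2=NH0
Op 7: best P0=- P1=NH2 P2=NH0
Op 8: best P0=NH3 P1=NH2 P2=NH0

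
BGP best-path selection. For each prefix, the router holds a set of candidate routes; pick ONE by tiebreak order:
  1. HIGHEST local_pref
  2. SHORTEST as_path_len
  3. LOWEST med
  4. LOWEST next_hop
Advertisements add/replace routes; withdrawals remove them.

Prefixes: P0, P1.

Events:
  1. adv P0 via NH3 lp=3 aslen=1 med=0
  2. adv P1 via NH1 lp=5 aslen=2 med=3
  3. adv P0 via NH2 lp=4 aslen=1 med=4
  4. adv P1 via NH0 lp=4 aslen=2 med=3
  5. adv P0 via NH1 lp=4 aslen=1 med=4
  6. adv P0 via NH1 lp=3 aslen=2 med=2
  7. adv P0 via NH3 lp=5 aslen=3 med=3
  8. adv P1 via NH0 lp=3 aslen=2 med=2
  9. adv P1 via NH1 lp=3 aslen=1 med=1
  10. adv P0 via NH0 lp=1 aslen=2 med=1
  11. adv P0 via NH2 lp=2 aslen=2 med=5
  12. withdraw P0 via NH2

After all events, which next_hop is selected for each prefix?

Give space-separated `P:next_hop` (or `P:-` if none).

Op 1: best P0=NH3 P1=-
Op 2: best P0=NH3 P1=NH1
Op 3: best P0=NH2 P1=NH1
Op 4: best P0=NH2 P1=NH1
Op 5: best P0=NH1 P1=NH1
Op 6: best P0=NH2 P1=NH1
Op 7: best P0=NH3 P1=NH1
Op 8: best P0=NH3 P1=NH1
Op 9: best P0=NH3 P1=NH1
Op 10: best P0=NH3 P1=NH1
Op 11: best P0=NH3 P1=NH1
Op 12: best P0=NH3 P1=NH1

Answer: P0:NH3 P1:NH1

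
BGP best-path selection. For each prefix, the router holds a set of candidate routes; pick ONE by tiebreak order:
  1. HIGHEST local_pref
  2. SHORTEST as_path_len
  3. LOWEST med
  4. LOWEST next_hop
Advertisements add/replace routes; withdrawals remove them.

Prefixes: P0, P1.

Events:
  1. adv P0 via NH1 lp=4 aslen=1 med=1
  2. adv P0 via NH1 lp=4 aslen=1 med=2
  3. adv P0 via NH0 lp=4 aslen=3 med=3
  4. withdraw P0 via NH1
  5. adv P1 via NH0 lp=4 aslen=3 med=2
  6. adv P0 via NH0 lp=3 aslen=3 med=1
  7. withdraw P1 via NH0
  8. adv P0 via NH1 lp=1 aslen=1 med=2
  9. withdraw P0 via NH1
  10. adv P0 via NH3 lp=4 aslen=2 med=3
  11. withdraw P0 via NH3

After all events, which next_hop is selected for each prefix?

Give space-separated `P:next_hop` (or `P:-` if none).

Op 1: best P0=NH1 P1=-
Op 2: best P0=NH1 P1=-
Op 3: best P0=NH1 P1=-
Op 4: best P0=NH0 P1=-
Op 5: best P0=NH0 P1=NH0
Op 6: best P0=NH0 P1=NH0
Op 7: best P0=NH0 P1=-
Op 8: best P0=NH0 P1=-
Op 9: best P0=NH0 P1=-
Op 10: best P0=NH3 P1=-
Op 11: best P0=NH0 P1=-

Answer: P0:NH0 P1:-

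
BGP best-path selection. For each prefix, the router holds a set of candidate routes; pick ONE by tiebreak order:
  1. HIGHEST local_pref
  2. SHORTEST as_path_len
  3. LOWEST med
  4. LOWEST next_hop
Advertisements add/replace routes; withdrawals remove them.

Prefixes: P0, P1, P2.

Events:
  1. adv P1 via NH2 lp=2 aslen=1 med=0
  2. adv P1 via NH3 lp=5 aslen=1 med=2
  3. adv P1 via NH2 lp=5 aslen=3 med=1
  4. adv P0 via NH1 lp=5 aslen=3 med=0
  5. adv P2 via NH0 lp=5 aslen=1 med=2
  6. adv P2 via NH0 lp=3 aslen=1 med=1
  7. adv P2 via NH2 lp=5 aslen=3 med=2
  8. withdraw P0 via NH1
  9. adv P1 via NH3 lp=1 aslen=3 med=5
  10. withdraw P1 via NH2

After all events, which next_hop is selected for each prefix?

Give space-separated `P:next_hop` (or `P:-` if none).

Answer: P0:- P1:NH3 P2:NH2

Derivation:
Op 1: best P0=- P1=NH2 P2=-
Op 2: best P0=- P1=NH3 P2=-
Op 3: best P0=- P1=NH3 P2=-
Op 4: best P0=NH1 P1=NH3 P2=-
Op 5: best P0=NH1 P1=NH3 P2=NH0
Op 6: best P0=NH1 P1=NH3 P2=NH0
Op 7: best P0=NH1 P1=NH3 P2=NH2
Op 8: best P0=- P1=NH3 P2=NH2
Op 9: best P0=- P1=NH2 P2=NH2
Op 10: best P0=- P1=NH3 P2=NH2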